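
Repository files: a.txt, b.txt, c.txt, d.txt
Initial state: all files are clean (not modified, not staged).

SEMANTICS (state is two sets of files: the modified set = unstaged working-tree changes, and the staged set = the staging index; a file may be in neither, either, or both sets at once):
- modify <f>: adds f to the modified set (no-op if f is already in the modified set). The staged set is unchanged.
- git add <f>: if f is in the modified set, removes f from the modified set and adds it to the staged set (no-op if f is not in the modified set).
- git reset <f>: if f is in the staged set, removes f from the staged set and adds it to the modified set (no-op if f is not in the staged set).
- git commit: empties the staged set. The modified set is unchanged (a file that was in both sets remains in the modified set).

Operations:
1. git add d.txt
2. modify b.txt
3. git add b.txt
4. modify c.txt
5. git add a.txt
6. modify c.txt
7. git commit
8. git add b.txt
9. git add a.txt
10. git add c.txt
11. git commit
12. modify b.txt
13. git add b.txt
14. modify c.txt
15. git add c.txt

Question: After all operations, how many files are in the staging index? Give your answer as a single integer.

After op 1 (git add d.txt): modified={none} staged={none}
After op 2 (modify b.txt): modified={b.txt} staged={none}
After op 3 (git add b.txt): modified={none} staged={b.txt}
After op 4 (modify c.txt): modified={c.txt} staged={b.txt}
After op 5 (git add a.txt): modified={c.txt} staged={b.txt}
After op 6 (modify c.txt): modified={c.txt} staged={b.txt}
After op 7 (git commit): modified={c.txt} staged={none}
After op 8 (git add b.txt): modified={c.txt} staged={none}
After op 9 (git add a.txt): modified={c.txt} staged={none}
After op 10 (git add c.txt): modified={none} staged={c.txt}
After op 11 (git commit): modified={none} staged={none}
After op 12 (modify b.txt): modified={b.txt} staged={none}
After op 13 (git add b.txt): modified={none} staged={b.txt}
After op 14 (modify c.txt): modified={c.txt} staged={b.txt}
After op 15 (git add c.txt): modified={none} staged={b.txt, c.txt}
Final staged set: {b.txt, c.txt} -> count=2

Answer: 2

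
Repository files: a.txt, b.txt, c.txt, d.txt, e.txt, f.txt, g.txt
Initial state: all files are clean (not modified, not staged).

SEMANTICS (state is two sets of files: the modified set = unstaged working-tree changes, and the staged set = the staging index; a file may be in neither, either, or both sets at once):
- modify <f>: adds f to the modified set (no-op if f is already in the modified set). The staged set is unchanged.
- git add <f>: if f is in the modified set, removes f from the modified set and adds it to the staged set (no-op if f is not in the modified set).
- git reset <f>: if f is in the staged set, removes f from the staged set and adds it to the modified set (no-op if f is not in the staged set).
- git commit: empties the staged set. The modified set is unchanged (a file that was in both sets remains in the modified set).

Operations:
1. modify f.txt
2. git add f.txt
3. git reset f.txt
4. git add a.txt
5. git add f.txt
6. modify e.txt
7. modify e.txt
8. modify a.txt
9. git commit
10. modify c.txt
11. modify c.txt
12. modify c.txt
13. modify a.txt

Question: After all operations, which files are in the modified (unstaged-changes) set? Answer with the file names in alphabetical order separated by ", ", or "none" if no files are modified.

After op 1 (modify f.txt): modified={f.txt} staged={none}
After op 2 (git add f.txt): modified={none} staged={f.txt}
After op 3 (git reset f.txt): modified={f.txt} staged={none}
After op 4 (git add a.txt): modified={f.txt} staged={none}
After op 5 (git add f.txt): modified={none} staged={f.txt}
After op 6 (modify e.txt): modified={e.txt} staged={f.txt}
After op 7 (modify e.txt): modified={e.txt} staged={f.txt}
After op 8 (modify a.txt): modified={a.txt, e.txt} staged={f.txt}
After op 9 (git commit): modified={a.txt, e.txt} staged={none}
After op 10 (modify c.txt): modified={a.txt, c.txt, e.txt} staged={none}
After op 11 (modify c.txt): modified={a.txt, c.txt, e.txt} staged={none}
After op 12 (modify c.txt): modified={a.txt, c.txt, e.txt} staged={none}
After op 13 (modify a.txt): modified={a.txt, c.txt, e.txt} staged={none}

Answer: a.txt, c.txt, e.txt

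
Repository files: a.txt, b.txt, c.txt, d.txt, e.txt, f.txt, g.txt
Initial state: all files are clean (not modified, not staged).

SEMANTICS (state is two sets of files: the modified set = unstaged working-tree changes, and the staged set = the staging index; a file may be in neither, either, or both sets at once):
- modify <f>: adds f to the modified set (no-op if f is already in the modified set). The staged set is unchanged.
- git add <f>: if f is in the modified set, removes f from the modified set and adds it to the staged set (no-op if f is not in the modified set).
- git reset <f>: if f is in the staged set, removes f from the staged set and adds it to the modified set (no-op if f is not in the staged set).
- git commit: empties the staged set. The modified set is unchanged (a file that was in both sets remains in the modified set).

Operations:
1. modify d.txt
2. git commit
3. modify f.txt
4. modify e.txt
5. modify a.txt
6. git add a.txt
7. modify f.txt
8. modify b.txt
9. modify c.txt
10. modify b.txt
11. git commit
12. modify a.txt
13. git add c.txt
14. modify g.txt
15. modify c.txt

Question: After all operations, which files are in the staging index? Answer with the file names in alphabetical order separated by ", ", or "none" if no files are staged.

After op 1 (modify d.txt): modified={d.txt} staged={none}
After op 2 (git commit): modified={d.txt} staged={none}
After op 3 (modify f.txt): modified={d.txt, f.txt} staged={none}
After op 4 (modify e.txt): modified={d.txt, e.txt, f.txt} staged={none}
After op 5 (modify a.txt): modified={a.txt, d.txt, e.txt, f.txt} staged={none}
After op 6 (git add a.txt): modified={d.txt, e.txt, f.txt} staged={a.txt}
After op 7 (modify f.txt): modified={d.txt, e.txt, f.txt} staged={a.txt}
After op 8 (modify b.txt): modified={b.txt, d.txt, e.txt, f.txt} staged={a.txt}
After op 9 (modify c.txt): modified={b.txt, c.txt, d.txt, e.txt, f.txt} staged={a.txt}
After op 10 (modify b.txt): modified={b.txt, c.txt, d.txt, e.txt, f.txt} staged={a.txt}
After op 11 (git commit): modified={b.txt, c.txt, d.txt, e.txt, f.txt} staged={none}
After op 12 (modify a.txt): modified={a.txt, b.txt, c.txt, d.txt, e.txt, f.txt} staged={none}
After op 13 (git add c.txt): modified={a.txt, b.txt, d.txt, e.txt, f.txt} staged={c.txt}
After op 14 (modify g.txt): modified={a.txt, b.txt, d.txt, e.txt, f.txt, g.txt} staged={c.txt}
After op 15 (modify c.txt): modified={a.txt, b.txt, c.txt, d.txt, e.txt, f.txt, g.txt} staged={c.txt}

Answer: c.txt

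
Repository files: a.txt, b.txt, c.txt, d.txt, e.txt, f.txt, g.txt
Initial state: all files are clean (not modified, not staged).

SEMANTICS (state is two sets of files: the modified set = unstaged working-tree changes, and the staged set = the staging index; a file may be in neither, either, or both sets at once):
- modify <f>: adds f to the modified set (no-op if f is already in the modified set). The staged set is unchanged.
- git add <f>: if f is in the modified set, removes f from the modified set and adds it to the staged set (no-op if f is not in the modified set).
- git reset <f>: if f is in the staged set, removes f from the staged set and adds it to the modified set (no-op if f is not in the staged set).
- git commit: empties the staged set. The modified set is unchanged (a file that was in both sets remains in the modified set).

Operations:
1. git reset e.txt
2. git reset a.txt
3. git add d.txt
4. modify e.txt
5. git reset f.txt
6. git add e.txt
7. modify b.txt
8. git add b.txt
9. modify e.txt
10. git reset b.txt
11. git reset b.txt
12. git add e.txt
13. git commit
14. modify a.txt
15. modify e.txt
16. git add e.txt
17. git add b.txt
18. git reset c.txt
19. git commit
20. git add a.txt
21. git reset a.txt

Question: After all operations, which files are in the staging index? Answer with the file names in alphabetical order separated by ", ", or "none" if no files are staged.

After op 1 (git reset e.txt): modified={none} staged={none}
After op 2 (git reset a.txt): modified={none} staged={none}
After op 3 (git add d.txt): modified={none} staged={none}
After op 4 (modify e.txt): modified={e.txt} staged={none}
After op 5 (git reset f.txt): modified={e.txt} staged={none}
After op 6 (git add e.txt): modified={none} staged={e.txt}
After op 7 (modify b.txt): modified={b.txt} staged={e.txt}
After op 8 (git add b.txt): modified={none} staged={b.txt, e.txt}
After op 9 (modify e.txt): modified={e.txt} staged={b.txt, e.txt}
After op 10 (git reset b.txt): modified={b.txt, e.txt} staged={e.txt}
After op 11 (git reset b.txt): modified={b.txt, e.txt} staged={e.txt}
After op 12 (git add e.txt): modified={b.txt} staged={e.txt}
After op 13 (git commit): modified={b.txt} staged={none}
After op 14 (modify a.txt): modified={a.txt, b.txt} staged={none}
After op 15 (modify e.txt): modified={a.txt, b.txt, e.txt} staged={none}
After op 16 (git add e.txt): modified={a.txt, b.txt} staged={e.txt}
After op 17 (git add b.txt): modified={a.txt} staged={b.txt, e.txt}
After op 18 (git reset c.txt): modified={a.txt} staged={b.txt, e.txt}
After op 19 (git commit): modified={a.txt} staged={none}
After op 20 (git add a.txt): modified={none} staged={a.txt}
After op 21 (git reset a.txt): modified={a.txt} staged={none}

Answer: none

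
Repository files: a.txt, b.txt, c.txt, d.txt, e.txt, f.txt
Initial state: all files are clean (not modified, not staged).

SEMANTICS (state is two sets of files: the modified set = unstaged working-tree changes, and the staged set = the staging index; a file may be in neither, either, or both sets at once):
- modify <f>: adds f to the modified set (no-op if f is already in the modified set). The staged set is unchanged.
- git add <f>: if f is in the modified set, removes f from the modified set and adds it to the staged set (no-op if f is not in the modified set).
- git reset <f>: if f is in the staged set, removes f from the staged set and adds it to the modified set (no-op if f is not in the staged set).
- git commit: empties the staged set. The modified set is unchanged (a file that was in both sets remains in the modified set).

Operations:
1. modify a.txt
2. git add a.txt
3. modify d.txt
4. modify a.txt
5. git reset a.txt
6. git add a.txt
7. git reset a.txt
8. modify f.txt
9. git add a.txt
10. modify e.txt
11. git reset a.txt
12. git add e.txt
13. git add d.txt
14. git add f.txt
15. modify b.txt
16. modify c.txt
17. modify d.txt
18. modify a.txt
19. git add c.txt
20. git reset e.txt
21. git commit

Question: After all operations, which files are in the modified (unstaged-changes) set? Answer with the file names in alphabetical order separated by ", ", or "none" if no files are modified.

After op 1 (modify a.txt): modified={a.txt} staged={none}
After op 2 (git add a.txt): modified={none} staged={a.txt}
After op 3 (modify d.txt): modified={d.txt} staged={a.txt}
After op 4 (modify a.txt): modified={a.txt, d.txt} staged={a.txt}
After op 5 (git reset a.txt): modified={a.txt, d.txt} staged={none}
After op 6 (git add a.txt): modified={d.txt} staged={a.txt}
After op 7 (git reset a.txt): modified={a.txt, d.txt} staged={none}
After op 8 (modify f.txt): modified={a.txt, d.txt, f.txt} staged={none}
After op 9 (git add a.txt): modified={d.txt, f.txt} staged={a.txt}
After op 10 (modify e.txt): modified={d.txt, e.txt, f.txt} staged={a.txt}
After op 11 (git reset a.txt): modified={a.txt, d.txt, e.txt, f.txt} staged={none}
After op 12 (git add e.txt): modified={a.txt, d.txt, f.txt} staged={e.txt}
After op 13 (git add d.txt): modified={a.txt, f.txt} staged={d.txt, e.txt}
After op 14 (git add f.txt): modified={a.txt} staged={d.txt, e.txt, f.txt}
After op 15 (modify b.txt): modified={a.txt, b.txt} staged={d.txt, e.txt, f.txt}
After op 16 (modify c.txt): modified={a.txt, b.txt, c.txt} staged={d.txt, e.txt, f.txt}
After op 17 (modify d.txt): modified={a.txt, b.txt, c.txt, d.txt} staged={d.txt, e.txt, f.txt}
After op 18 (modify a.txt): modified={a.txt, b.txt, c.txt, d.txt} staged={d.txt, e.txt, f.txt}
After op 19 (git add c.txt): modified={a.txt, b.txt, d.txt} staged={c.txt, d.txt, e.txt, f.txt}
After op 20 (git reset e.txt): modified={a.txt, b.txt, d.txt, e.txt} staged={c.txt, d.txt, f.txt}
After op 21 (git commit): modified={a.txt, b.txt, d.txt, e.txt} staged={none}

Answer: a.txt, b.txt, d.txt, e.txt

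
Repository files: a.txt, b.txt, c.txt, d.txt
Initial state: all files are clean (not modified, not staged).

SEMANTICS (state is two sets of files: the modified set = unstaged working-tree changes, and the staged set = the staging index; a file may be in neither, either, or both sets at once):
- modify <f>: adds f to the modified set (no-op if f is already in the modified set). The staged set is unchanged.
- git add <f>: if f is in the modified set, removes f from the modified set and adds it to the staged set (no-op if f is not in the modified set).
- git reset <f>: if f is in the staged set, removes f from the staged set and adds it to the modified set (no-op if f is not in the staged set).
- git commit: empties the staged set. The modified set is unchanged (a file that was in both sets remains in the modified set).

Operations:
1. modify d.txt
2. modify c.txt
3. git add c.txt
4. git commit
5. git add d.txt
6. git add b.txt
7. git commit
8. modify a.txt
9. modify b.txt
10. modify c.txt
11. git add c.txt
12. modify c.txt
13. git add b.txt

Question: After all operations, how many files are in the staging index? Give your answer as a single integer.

After op 1 (modify d.txt): modified={d.txt} staged={none}
After op 2 (modify c.txt): modified={c.txt, d.txt} staged={none}
After op 3 (git add c.txt): modified={d.txt} staged={c.txt}
After op 4 (git commit): modified={d.txt} staged={none}
After op 5 (git add d.txt): modified={none} staged={d.txt}
After op 6 (git add b.txt): modified={none} staged={d.txt}
After op 7 (git commit): modified={none} staged={none}
After op 8 (modify a.txt): modified={a.txt} staged={none}
After op 9 (modify b.txt): modified={a.txt, b.txt} staged={none}
After op 10 (modify c.txt): modified={a.txt, b.txt, c.txt} staged={none}
After op 11 (git add c.txt): modified={a.txt, b.txt} staged={c.txt}
After op 12 (modify c.txt): modified={a.txt, b.txt, c.txt} staged={c.txt}
After op 13 (git add b.txt): modified={a.txt, c.txt} staged={b.txt, c.txt}
Final staged set: {b.txt, c.txt} -> count=2

Answer: 2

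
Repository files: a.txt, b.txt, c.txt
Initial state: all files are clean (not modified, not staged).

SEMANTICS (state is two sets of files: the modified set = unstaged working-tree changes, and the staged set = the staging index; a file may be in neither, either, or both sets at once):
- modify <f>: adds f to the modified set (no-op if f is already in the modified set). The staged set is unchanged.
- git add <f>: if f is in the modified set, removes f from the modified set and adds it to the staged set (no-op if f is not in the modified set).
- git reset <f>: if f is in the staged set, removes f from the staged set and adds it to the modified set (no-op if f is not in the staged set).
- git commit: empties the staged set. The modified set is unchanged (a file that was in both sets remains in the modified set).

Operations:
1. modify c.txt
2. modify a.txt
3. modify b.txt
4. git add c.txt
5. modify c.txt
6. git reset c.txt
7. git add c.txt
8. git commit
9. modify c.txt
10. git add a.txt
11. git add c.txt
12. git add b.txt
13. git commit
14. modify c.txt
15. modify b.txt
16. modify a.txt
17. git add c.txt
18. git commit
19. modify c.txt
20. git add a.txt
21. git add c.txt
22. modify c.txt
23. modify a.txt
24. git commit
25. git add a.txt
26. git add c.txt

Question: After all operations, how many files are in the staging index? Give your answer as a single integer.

After op 1 (modify c.txt): modified={c.txt} staged={none}
After op 2 (modify a.txt): modified={a.txt, c.txt} staged={none}
After op 3 (modify b.txt): modified={a.txt, b.txt, c.txt} staged={none}
After op 4 (git add c.txt): modified={a.txt, b.txt} staged={c.txt}
After op 5 (modify c.txt): modified={a.txt, b.txt, c.txt} staged={c.txt}
After op 6 (git reset c.txt): modified={a.txt, b.txt, c.txt} staged={none}
After op 7 (git add c.txt): modified={a.txt, b.txt} staged={c.txt}
After op 8 (git commit): modified={a.txt, b.txt} staged={none}
After op 9 (modify c.txt): modified={a.txt, b.txt, c.txt} staged={none}
After op 10 (git add a.txt): modified={b.txt, c.txt} staged={a.txt}
After op 11 (git add c.txt): modified={b.txt} staged={a.txt, c.txt}
After op 12 (git add b.txt): modified={none} staged={a.txt, b.txt, c.txt}
After op 13 (git commit): modified={none} staged={none}
After op 14 (modify c.txt): modified={c.txt} staged={none}
After op 15 (modify b.txt): modified={b.txt, c.txt} staged={none}
After op 16 (modify a.txt): modified={a.txt, b.txt, c.txt} staged={none}
After op 17 (git add c.txt): modified={a.txt, b.txt} staged={c.txt}
After op 18 (git commit): modified={a.txt, b.txt} staged={none}
After op 19 (modify c.txt): modified={a.txt, b.txt, c.txt} staged={none}
After op 20 (git add a.txt): modified={b.txt, c.txt} staged={a.txt}
After op 21 (git add c.txt): modified={b.txt} staged={a.txt, c.txt}
After op 22 (modify c.txt): modified={b.txt, c.txt} staged={a.txt, c.txt}
After op 23 (modify a.txt): modified={a.txt, b.txt, c.txt} staged={a.txt, c.txt}
After op 24 (git commit): modified={a.txt, b.txt, c.txt} staged={none}
After op 25 (git add a.txt): modified={b.txt, c.txt} staged={a.txt}
After op 26 (git add c.txt): modified={b.txt} staged={a.txt, c.txt}
Final staged set: {a.txt, c.txt} -> count=2

Answer: 2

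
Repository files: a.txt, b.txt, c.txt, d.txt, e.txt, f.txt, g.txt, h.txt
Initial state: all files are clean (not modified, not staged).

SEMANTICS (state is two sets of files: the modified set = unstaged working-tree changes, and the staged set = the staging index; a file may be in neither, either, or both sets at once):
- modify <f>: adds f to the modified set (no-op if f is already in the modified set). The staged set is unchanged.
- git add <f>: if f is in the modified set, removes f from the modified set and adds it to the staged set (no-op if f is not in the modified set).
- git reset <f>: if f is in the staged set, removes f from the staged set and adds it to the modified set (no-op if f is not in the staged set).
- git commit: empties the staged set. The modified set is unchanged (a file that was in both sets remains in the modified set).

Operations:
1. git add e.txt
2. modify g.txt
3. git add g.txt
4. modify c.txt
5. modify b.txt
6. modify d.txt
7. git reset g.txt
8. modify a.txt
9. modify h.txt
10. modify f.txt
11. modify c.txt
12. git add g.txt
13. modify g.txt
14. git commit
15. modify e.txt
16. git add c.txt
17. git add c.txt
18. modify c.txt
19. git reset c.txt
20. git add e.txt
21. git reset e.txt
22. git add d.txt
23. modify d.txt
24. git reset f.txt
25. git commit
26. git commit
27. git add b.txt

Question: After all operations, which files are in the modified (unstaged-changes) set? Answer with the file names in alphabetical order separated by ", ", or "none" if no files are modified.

After op 1 (git add e.txt): modified={none} staged={none}
After op 2 (modify g.txt): modified={g.txt} staged={none}
After op 3 (git add g.txt): modified={none} staged={g.txt}
After op 4 (modify c.txt): modified={c.txt} staged={g.txt}
After op 5 (modify b.txt): modified={b.txt, c.txt} staged={g.txt}
After op 6 (modify d.txt): modified={b.txt, c.txt, d.txt} staged={g.txt}
After op 7 (git reset g.txt): modified={b.txt, c.txt, d.txt, g.txt} staged={none}
After op 8 (modify a.txt): modified={a.txt, b.txt, c.txt, d.txt, g.txt} staged={none}
After op 9 (modify h.txt): modified={a.txt, b.txt, c.txt, d.txt, g.txt, h.txt} staged={none}
After op 10 (modify f.txt): modified={a.txt, b.txt, c.txt, d.txt, f.txt, g.txt, h.txt} staged={none}
After op 11 (modify c.txt): modified={a.txt, b.txt, c.txt, d.txt, f.txt, g.txt, h.txt} staged={none}
After op 12 (git add g.txt): modified={a.txt, b.txt, c.txt, d.txt, f.txt, h.txt} staged={g.txt}
After op 13 (modify g.txt): modified={a.txt, b.txt, c.txt, d.txt, f.txt, g.txt, h.txt} staged={g.txt}
After op 14 (git commit): modified={a.txt, b.txt, c.txt, d.txt, f.txt, g.txt, h.txt} staged={none}
After op 15 (modify e.txt): modified={a.txt, b.txt, c.txt, d.txt, e.txt, f.txt, g.txt, h.txt} staged={none}
After op 16 (git add c.txt): modified={a.txt, b.txt, d.txt, e.txt, f.txt, g.txt, h.txt} staged={c.txt}
After op 17 (git add c.txt): modified={a.txt, b.txt, d.txt, e.txt, f.txt, g.txt, h.txt} staged={c.txt}
After op 18 (modify c.txt): modified={a.txt, b.txt, c.txt, d.txt, e.txt, f.txt, g.txt, h.txt} staged={c.txt}
After op 19 (git reset c.txt): modified={a.txt, b.txt, c.txt, d.txt, e.txt, f.txt, g.txt, h.txt} staged={none}
After op 20 (git add e.txt): modified={a.txt, b.txt, c.txt, d.txt, f.txt, g.txt, h.txt} staged={e.txt}
After op 21 (git reset e.txt): modified={a.txt, b.txt, c.txt, d.txt, e.txt, f.txt, g.txt, h.txt} staged={none}
After op 22 (git add d.txt): modified={a.txt, b.txt, c.txt, e.txt, f.txt, g.txt, h.txt} staged={d.txt}
After op 23 (modify d.txt): modified={a.txt, b.txt, c.txt, d.txt, e.txt, f.txt, g.txt, h.txt} staged={d.txt}
After op 24 (git reset f.txt): modified={a.txt, b.txt, c.txt, d.txt, e.txt, f.txt, g.txt, h.txt} staged={d.txt}
After op 25 (git commit): modified={a.txt, b.txt, c.txt, d.txt, e.txt, f.txt, g.txt, h.txt} staged={none}
After op 26 (git commit): modified={a.txt, b.txt, c.txt, d.txt, e.txt, f.txt, g.txt, h.txt} staged={none}
After op 27 (git add b.txt): modified={a.txt, c.txt, d.txt, e.txt, f.txt, g.txt, h.txt} staged={b.txt}

Answer: a.txt, c.txt, d.txt, e.txt, f.txt, g.txt, h.txt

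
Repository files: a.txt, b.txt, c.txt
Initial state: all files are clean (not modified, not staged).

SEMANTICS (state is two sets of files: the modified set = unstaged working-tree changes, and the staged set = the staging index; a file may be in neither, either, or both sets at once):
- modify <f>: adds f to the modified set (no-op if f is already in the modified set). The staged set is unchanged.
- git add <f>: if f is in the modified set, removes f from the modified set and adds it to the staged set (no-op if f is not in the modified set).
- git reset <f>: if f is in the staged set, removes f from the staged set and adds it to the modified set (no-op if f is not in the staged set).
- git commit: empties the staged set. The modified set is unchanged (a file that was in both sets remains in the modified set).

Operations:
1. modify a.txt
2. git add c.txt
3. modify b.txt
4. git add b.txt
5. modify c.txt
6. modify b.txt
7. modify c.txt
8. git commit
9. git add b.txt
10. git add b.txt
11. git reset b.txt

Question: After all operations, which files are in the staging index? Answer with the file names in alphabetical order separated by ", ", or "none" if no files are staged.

Answer: none

Derivation:
After op 1 (modify a.txt): modified={a.txt} staged={none}
After op 2 (git add c.txt): modified={a.txt} staged={none}
After op 3 (modify b.txt): modified={a.txt, b.txt} staged={none}
After op 4 (git add b.txt): modified={a.txt} staged={b.txt}
After op 5 (modify c.txt): modified={a.txt, c.txt} staged={b.txt}
After op 6 (modify b.txt): modified={a.txt, b.txt, c.txt} staged={b.txt}
After op 7 (modify c.txt): modified={a.txt, b.txt, c.txt} staged={b.txt}
After op 8 (git commit): modified={a.txt, b.txt, c.txt} staged={none}
After op 9 (git add b.txt): modified={a.txt, c.txt} staged={b.txt}
After op 10 (git add b.txt): modified={a.txt, c.txt} staged={b.txt}
After op 11 (git reset b.txt): modified={a.txt, b.txt, c.txt} staged={none}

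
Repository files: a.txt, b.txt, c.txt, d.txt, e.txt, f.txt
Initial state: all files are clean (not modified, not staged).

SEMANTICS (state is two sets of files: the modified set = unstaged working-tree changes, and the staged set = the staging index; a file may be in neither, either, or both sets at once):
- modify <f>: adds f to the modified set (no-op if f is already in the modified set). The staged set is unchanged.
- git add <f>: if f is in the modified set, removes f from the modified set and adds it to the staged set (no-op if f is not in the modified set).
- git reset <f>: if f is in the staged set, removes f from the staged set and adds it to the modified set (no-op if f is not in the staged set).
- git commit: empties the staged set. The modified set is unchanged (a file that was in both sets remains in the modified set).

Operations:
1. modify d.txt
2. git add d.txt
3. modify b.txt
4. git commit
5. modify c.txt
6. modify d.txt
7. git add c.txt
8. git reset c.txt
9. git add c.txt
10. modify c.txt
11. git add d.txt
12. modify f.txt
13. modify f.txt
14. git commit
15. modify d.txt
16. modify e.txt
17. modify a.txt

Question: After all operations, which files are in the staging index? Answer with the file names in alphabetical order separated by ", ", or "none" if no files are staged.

After op 1 (modify d.txt): modified={d.txt} staged={none}
After op 2 (git add d.txt): modified={none} staged={d.txt}
After op 3 (modify b.txt): modified={b.txt} staged={d.txt}
After op 4 (git commit): modified={b.txt} staged={none}
After op 5 (modify c.txt): modified={b.txt, c.txt} staged={none}
After op 6 (modify d.txt): modified={b.txt, c.txt, d.txt} staged={none}
After op 7 (git add c.txt): modified={b.txt, d.txt} staged={c.txt}
After op 8 (git reset c.txt): modified={b.txt, c.txt, d.txt} staged={none}
After op 9 (git add c.txt): modified={b.txt, d.txt} staged={c.txt}
After op 10 (modify c.txt): modified={b.txt, c.txt, d.txt} staged={c.txt}
After op 11 (git add d.txt): modified={b.txt, c.txt} staged={c.txt, d.txt}
After op 12 (modify f.txt): modified={b.txt, c.txt, f.txt} staged={c.txt, d.txt}
After op 13 (modify f.txt): modified={b.txt, c.txt, f.txt} staged={c.txt, d.txt}
After op 14 (git commit): modified={b.txt, c.txt, f.txt} staged={none}
After op 15 (modify d.txt): modified={b.txt, c.txt, d.txt, f.txt} staged={none}
After op 16 (modify e.txt): modified={b.txt, c.txt, d.txt, e.txt, f.txt} staged={none}
After op 17 (modify a.txt): modified={a.txt, b.txt, c.txt, d.txt, e.txt, f.txt} staged={none}

Answer: none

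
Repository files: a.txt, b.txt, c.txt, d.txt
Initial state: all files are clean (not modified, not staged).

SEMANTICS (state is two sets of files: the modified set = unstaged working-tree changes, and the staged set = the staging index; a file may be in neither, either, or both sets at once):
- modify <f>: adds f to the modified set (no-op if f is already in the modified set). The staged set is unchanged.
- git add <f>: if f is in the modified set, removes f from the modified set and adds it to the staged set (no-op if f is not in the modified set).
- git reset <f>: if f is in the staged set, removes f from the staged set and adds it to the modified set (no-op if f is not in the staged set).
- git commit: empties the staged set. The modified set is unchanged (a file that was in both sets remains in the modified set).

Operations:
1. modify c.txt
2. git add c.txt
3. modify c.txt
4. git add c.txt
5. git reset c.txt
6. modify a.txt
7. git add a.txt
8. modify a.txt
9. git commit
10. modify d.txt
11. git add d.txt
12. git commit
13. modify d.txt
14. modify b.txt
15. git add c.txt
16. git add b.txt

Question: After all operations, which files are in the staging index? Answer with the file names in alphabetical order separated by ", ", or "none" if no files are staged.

After op 1 (modify c.txt): modified={c.txt} staged={none}
After op 2 (git add c.txt): modified={none} staged={c.txt}
After op 3 (modify c.txt): modified={c.txt} staged={c.txt}
After op 4 (git add c.txt): modified={none} staged={c.txt}
After op 5 (git reset c.txt): modified={c.txt} staged={none}
After op 6 (modify a.txt): modified={a.txt, c.txt} staged={none}
After op 7 (git add a.txt): modified={c.txt} staged={a.txt}
After op 8 (modify a.txt): modified={a.txt, c.txt} staged={a.txt}
After op 9 (git commit): modified={a.txt, c.txt} staged={none}
After op 10 (modify d.txt): modified={a.txt, c.txt, d.txt} staged={none}
After op 11 (git add d.txt): modified={a.txt, c.txt} staged={d.txt}
After op 12 (git commit): modified={a.txt, c.txt} staged={none}
After op 13 (modify d.txt): modified={a.txt, c.txt, d.txt} staged={none}
After op 14 (modify b.txt): modified={a.txt, b.txt, c.txt, d.txt} staged={none}
After op 15 (git add c.txt): modified={a.txt, b.txt, d.txt} staged={c.txt}
After op 16 (git add b.txt): modified={a.txt, d.txt} staged={b.txt, c.txt}

Answer: b.txt, c.txt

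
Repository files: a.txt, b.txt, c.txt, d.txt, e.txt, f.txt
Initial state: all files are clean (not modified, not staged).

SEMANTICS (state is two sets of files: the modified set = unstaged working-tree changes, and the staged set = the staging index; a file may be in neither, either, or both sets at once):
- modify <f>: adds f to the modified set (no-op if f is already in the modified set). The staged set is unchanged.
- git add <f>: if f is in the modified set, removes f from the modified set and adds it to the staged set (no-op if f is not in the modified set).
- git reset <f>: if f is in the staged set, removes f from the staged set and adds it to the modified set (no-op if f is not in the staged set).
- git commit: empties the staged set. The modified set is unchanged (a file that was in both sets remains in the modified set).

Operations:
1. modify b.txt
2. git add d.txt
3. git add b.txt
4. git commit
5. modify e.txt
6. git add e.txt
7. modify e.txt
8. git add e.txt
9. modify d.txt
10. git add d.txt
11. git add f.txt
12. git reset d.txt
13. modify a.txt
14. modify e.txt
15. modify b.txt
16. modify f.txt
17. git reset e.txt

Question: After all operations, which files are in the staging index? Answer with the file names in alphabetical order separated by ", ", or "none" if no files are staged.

After op 1 (modify b.txt): modified={b.txt} staged={none}
After op 2 (git add d.txt): modified={b.txt} staged={none}
After op 3 (git add b.txt): modified={none} staged={b.txt}
After op 4 (git commit): modified={none} staged={none}
After op 5 (modify e.txt): modified={e.txt} staged={none}
After op 6 (git add e.txt): modified={none} staged={e.txt}
After op 7 (modify e.txt): modified={e.txt} staged={e.txt}
After op 8 (git add e.txt): modified={none} staged={e.txt}
After op 9 (modify d.txt): modified={d.txt} staged={e.txt}
After op 10 (git add d.txt): modified={none} staged={d.txt, e.txt}
After op 11 (git add f.txt): modified={none} staged={d.txt, e.txt}
After op 12 (git reset d.txt): modified={d.txt} staged={e.txt}
After op 13 (modify a.txt): modified={a.txt, d.txt} staged={e.txt}
After op 14 (modify e.txt): modified={a.txt, d.txt, e.txt} staged={e.txt}
After op 15 (modify b.txt): modified={a.txt, b.txt, d.txt, e.txt} staged={e.txt}
After op 16 (modify f.txt): modified={a.txt, b.txt, d.txt, e.txt, f.txt} staged={e.txt}
After op 17 (git reset e.txt): modified={a.txt, b.txt, d.txt, e.txt, f.txt} staged={none}

Answer: none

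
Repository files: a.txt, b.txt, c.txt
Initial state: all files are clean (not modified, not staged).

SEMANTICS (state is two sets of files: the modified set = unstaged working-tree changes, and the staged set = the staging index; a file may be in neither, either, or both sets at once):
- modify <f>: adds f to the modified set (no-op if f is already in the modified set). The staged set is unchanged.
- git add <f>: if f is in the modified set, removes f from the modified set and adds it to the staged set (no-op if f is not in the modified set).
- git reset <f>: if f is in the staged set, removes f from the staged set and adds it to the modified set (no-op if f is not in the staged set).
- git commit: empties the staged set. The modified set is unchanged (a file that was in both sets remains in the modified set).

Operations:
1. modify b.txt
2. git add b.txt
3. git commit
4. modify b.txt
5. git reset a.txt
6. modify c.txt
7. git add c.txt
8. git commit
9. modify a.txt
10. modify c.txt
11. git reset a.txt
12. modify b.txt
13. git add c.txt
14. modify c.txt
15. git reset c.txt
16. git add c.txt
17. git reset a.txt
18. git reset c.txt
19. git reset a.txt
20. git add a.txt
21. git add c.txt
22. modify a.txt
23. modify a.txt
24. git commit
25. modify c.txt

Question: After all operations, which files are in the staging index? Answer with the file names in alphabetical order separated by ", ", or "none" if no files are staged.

After op 1 (modify b.txt): modified={b.txt} staged={none}
After op 2 (git add b.txt): modified={none} staged={b.txt}
After op 3 (git commit): modified={none} staged={none}
After op 4 (modify b.txt): modified={b.txt} staged={none}
After op 5 (git reset a.txt): modified={b.txt} staged={none}
After op 6 (modify c.txt): modified={b.txt, c.txt} staged={none}
After op 7 (git add c.txt): modified={b.txt} staged={c.txt}
After op 8 (git commit): modified={b.txt} staged={none}
After op 9 (modify a.txt): modified={a.txt, b.txt} staged={none}
After op 10 (modify c.txt): modified={a.txt, b.txt, c.txt} staged={none}
After op 11 (git reset a.txt): modified={a.txt, b.txt, c.txt} staged={none}
After op 12 (modify b.txt): modified={a.txt, b.txt, c.txt} staged={none}
After op 13 (git add c.txt): modified={a.txt, b.txt} staged={c.txt}
After op 14 (modify c.txt): modified={a.txt, b.txt, c.txt} staged={c.txt}
After op 15 (git reset c.txt): modified={a.txt, b.txt, c.txt} staged={none}
After op 16 (git add c.txt): modified={a.txt, b.txt} staged={c.txt}
After op 17 (git reset a.txt): modified={a.txt, b.txt} staged={c.txt}
After op 18 (git reset c.txt): modified={a.txt, b.txt, c.txt} staged={none}
After op 19 (git reset a.txt): modified={a.txt, b.txt, c.txt} staged={none}
After op 20 (git add a.txt): modified={b.txt, c.txt} staged={a.txt}
After op 21 (git add c.txt): modified={b.txt} staged={a.txt, c.txt}
After op 22 (modify a.txt): modified={a.txt, b.txt} staged={a.txt, c.txt}
After op 23 (modify a.txt): modified={a.txt, b.txt} staged={a.txt, c.txt}
After op 24 (git commit): modified={a.txt, b.txt} staged={none}
After op 25 (modify c.txt): modified={a.txt, b.txt, c.txt} staged={none}

Answer: none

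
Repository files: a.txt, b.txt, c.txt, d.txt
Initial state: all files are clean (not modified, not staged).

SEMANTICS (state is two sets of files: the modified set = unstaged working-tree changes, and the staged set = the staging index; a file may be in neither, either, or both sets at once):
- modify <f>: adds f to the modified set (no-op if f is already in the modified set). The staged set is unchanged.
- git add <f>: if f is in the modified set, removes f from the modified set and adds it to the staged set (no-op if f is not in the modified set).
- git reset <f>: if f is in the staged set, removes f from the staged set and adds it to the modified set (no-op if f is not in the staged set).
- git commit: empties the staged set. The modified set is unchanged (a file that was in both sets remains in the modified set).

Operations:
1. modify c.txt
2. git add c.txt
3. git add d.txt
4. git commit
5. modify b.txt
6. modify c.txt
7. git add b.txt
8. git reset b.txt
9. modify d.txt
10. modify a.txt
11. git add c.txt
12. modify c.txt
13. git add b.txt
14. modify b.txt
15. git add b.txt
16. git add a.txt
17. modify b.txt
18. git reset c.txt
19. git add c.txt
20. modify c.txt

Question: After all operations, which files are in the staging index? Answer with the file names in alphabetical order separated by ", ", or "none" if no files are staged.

Answer: a.txt, b.txt, c.txt

Derivation:
After op 1 (modify c.txt): modified={c.txt} staged={none}
After op 2 (git add c.txt): modified={none} staged={c.txt}
After op 3 (git add d.txt): modified={none} staged={c.txt}
After op 4 (git commit): modified={none} staged={none}
After op 5 (modify b.txt): modified={b.txt} staged={none}
After op 6 (modify c.txt): modified={b.txt, c.txt} staged={none}
After op 7 (git add b.txt): modified={c.txt} staged={b.txt}
After op 8 (git reset b.txt): modified={b.txt, c.txt} staged={none}
After op 9 (modify d.txt): modified={b.txt, c.txt, d.txt} staged={none}
After op 10 (modify a.txt): modified={a.txt, b.txt, c.txt, d.txt} staged={none}
After op 11 (git add c.txt): modified={a.txt, b.txt, d.txt} staged={c.txt}
After op 12 (modify c.txt): modified={a.txt, b.txt, c.txt, d.txt} staged={c.txt}
After op 13 (git add b.txt): modified={a.txt, c.txt, d.txt} staged={b.txt, c.txt}
After op 14 (modify b.txt): modified={a.txt, b.txt, c.txt, d.txt} staged={b.txt, c.txt}
After op 15 (git add b.txt): modified={a.txt, c.txt, d.txt} staged={b.txt, c.txt}
After op 16 (git add a.txt): modified={c.txt, d.txt} staged={a.txt, b.txt, c.txt}
After op 17 (modify b.txt): modified={b.txt, c.txt, d.txt} staged={a.txt, b.txt, c.txt}
After op 18 (git reset c.txt): modified={b.txt, c.txt, d.txt} staged={a.txt, b.txt}
After op 19 (git add c.txt): modified={b.txt, d.txt} staged={a.txt, b.txt, c.txt}
After op 20 (modify c.txt): modified={b.txt, c.txt, d.txt} staged={a.txt, b.txt, c.txt}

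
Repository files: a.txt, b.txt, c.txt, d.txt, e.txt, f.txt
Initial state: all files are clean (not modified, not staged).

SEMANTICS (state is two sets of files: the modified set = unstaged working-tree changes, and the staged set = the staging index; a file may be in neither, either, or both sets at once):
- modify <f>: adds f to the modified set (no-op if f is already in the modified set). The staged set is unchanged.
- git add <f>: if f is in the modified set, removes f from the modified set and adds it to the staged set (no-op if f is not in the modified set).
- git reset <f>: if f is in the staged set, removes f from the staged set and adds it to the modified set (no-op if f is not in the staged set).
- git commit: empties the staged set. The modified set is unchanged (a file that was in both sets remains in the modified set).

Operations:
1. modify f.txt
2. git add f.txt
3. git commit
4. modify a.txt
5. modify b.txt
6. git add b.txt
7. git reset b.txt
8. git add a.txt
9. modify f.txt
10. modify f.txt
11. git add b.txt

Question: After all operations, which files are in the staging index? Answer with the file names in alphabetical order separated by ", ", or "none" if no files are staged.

After op 1 (modify f.txt): modified={f.txt} staged={none}
After op 2 (git add f.txt): modified={none} staged={f.txt}
After op 3 (git commit): modified={none} staged={none}
After op 4 (modify a.txt): modified={a.txt} staged={none}
After op 5 (modify b.txt): modified={a.txt, b.txt} staged={none}
After op 6 (git add b.txt): modified={a.txt} staged={b.txt}
After op 7 (git reset b.txt): modified={a.txt, b.txt} staged={none}
After op 8 (git add a.txt): modified={b.txt} staged={a.txt}
After op 9 (modify f.txt): modified={b.txt, f.txt} staged={a.txt}
After op 10 (modify f.txt): modified={b.txt, f.txt} staged={a.txt}
After op 11 (git add b.txt): modified={f.txt} staged={a.txt, b.txt}

Answer: a.txt, b.txt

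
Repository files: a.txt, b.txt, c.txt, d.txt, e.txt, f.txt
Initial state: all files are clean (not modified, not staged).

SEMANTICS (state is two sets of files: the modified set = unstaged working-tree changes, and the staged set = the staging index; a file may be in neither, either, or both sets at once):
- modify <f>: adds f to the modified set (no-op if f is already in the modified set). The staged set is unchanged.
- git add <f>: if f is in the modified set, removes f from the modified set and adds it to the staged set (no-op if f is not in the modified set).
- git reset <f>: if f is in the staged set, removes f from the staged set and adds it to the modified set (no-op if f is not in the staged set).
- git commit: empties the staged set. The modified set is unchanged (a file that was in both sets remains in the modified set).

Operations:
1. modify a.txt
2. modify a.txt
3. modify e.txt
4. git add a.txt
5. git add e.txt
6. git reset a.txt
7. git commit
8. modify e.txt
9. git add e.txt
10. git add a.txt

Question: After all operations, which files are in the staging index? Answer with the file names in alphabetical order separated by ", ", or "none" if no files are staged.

After op 1 (modify a.txt): modified={a.txt} staged={none}
After op 2 (modify a.txt): modified={a.txt} staged={none}
After op 3 (modify e.txt): modified={a.txt, e.txt} staged={none}
After op 4 (git add a.txt): modified={e.txt} staged={a.txt}
After op 5 (git add e.txt): modified={none} staged={a.txt, e.txt}
After op 6 (git reset a.txt): modified={a.txt} staged={e.txt}
After op 7 (git commit): modified={a.txt} staged={none}
After op 8 (modify e.txt): modified={a.txt, e.txt} staged={none}
After op 9 (git add e.txt): modified={a.txt} staged={e.txt}
After op 10 (git add a.txt): modified={none} staged={a.txt, e.txt}

Answer: a.txt, e.txt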